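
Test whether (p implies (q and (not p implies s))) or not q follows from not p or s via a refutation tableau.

Yes

Initial set: {(not p or s); not ((p implies (q and (not p implies s))) or not q)}.
not ((p implies (q and (not p implies s))) or not q): α-rule — add not (p implies (q and (not p implies s))), not not q.
not (p implies (q and (not p implies s))): α-rule — add p, not (q and (not p implies s)).
(not p or s): β-rule — branch into not p  //  s.
  branch 1 (add not p):
    × closes — contains both p and not p.
  branch 2 (add s):
    not (q and (not p implies s)): β-rule — branch into not q  //  not (not p implies s).
      branch 2.1 (add not q):
        × closes — contains both q and not q.
      branch 2.2 (add not (not p implies s)):
        not (not p implies s): α-rule — add not p, not s.
        × closes — contains both p and not p.
All 3 branches close.
Every branch closed, so the premises entail the conclusion.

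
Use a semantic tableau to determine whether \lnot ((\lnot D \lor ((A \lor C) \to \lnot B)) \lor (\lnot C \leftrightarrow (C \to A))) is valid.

Not valid

Assume the negation and expand:
Initial set: {\lnot \lnot ((\lnot D \lor ((A \lor C) \to \lnot B)) \lor (\lnot C \leftrightarrow (C \to A)))}.
\lnot \lnot ((\lnot D \lor ((A \lor C) \to \lnot B)) \lor (\lnot C \leftrightarrow (C \to A))): β-rule — branch into (\lnot D \lor ((A \lor C) \to \lnot B))  //  (\lnot C \leftrightarrow (C \to A)).
  branch 1 (add (\lnot D \lor ((A \lor C) \to \lnot B))):
    (\lnot D \lor ((A \lor C) \to \lnot B)): β-rule — branch into \lnot D  //  ((A \lor C) \to \lnot B).
      branch 1.1 (add \lnot D):
        ○ open, literals {D=false}.
      branch 1.2 (add ((A \lor C) \to \lnot B)):
        ((A \lor C) \to \lnot B): β-rule — branch into \lnot (A \lor C)  //  \lnot B.
          branch 1.2.1 (add \lnot (A \lor C)):
            \lnot (A \lor C): α-rule — add \lnot A, \lnot C.
            ○ open, literals {A=false, C=false}.
          branch 1.2.2 (add \lnot B):
            ○ open, literals {B=false}.
  branch 2 (add (\lnot C \leftrightarrow (C \to A))):
    (\lnot C \leftrightarrow (C \to A)): β-rule — branch into \lnot C, (C \to A)  //  \lnot \lnot C, \lnot (C \to A).
      branch 2.1 (add \lnot C, (C \to A)):
        (C \to A): β-rule — branch into \lnot C  //  A.
          branch 2.1.1 (add \lnot C):
            ○ open, literals {C=false}.
          branch 2.1.2 (add A):
            ○ open, literals {A=true, C=false}.
      branch 2.2 (add \lnot \lnot C, \lnot (C \to A)):
        \lnot (C \to A): α-rule — add C, \lnot A.
        ○ open, literals {A=false, C=true}.
0 branches closed, 6 open.
An open branch gives a countermodel: D=false (unmentioned atoms arbitrary); under it the original formula is false.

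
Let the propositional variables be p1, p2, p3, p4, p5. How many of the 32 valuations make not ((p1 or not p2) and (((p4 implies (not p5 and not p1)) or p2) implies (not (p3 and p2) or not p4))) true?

10

Initial set: {not ((p1 or not p2) and (((p4 implies (not p5 and not p1)) or p2) implies (not (p3 and p2) or not p4)))}.
not ((p1 or not p2) and (((p4 implies (not p5 and not p1)) or p2) implies (not (p3 and p2) or not p4))): β-rule — branch into not (p1 or not p2)  //  not (((p4 implies (not p5 and not p1)) or p2) implies (not (p3 and p2) or not p4)).
  branch 1 (add not (p1 or not p2)):
    not (p1 or not p2): α-rule — add not p1, not not p2.
    ○ open, literals {p1=0, p2=1}.
  branch 2 (add not (((p4 implies (not p5 and not p1)) or p2) implies (not (p3 and p2) or not p4))):
    not (((p4 implies (not p5 and not p1)) or p2) implies (not (p3 and p2) or not p4)): α-rule — add ((p4 implies (not p5 and not p1)) or p2), not (not (p3 and p2) or not p4).
    not (not (p3 and p2) or not p4): α-rule — add not not (p3 and p2), not not p4.
    not not (p3 and p2): α-rule — add p3, p2.
    ((p4 implies (not p5 and not p1)) or p2): β-rule — branch into (p4 implies (not p5 and not p1))  //  p2.
      branch 2.1 (add (p4 implies (not p5 and not p1))):
        (p4 implies (not p5 and not p1)): β-rule — branch into not p4  //  (not p5 and not p1).
          branch 2.1.1 (add not p4):
            × closes — contains both p4 and not p4.
          branch 2.1.2 (add (not p5 and not p1)):
            (not p5 and not p1): α-rule — add not p5, not p1.
            ○ open, literals {p1=0, p2=1, p3=1, p4=1, p5=0}.
      branch 2.2 (add p2):
        ○ open, literals {p2=1, p3=1, p4=1}.
1 branch closed, 3 open.
Each open branch fixes some atoms; the unmentioned ones are free. Counting distinct full assignments: branch {p1=0, p2=1} (p3, p4, p5) contributes 8 new; branch {p1=0, p2=1, p3=1, p4=1, p5=0} (none free) contributes 0 new; branch {p2=1, p3=1, p4=1} (p1, p5) contributes 2 new. Total: 10.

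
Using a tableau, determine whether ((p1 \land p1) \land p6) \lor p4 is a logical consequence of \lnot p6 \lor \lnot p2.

No

Initial set: {(\lnot p6 \lor \lnot p2); \lnot (((p1 \land p1) \land p6) \lor p4)}.
\lnot (((p1 \land p1) \land p6) \lor p4): α-rule — add \lnot ((p1 \land p1) \land p6), \lnot p4.
(\lnot p6 \lor \lnot p2): β-rule — branch into \lnot p6  //  \lnot p2.
  branch 1 (add \lnot p6):
    \lnot ((p1 \land p1) \land p6): β-rule — branch into \lnot (p1 \land p1)  //  \lnot p6.
      branch 1.1 (add \lnot (p1 \land p1)):
        \lnot (p1 \land p1): β-rule — branch into \lnot p1  //  \lnot p1.
          branch 1.1.1 (add \lnot p1):
            ○ open, literals {p1=false, p4=false, p6=false}.
          branch 1.1.2 (add \lnot p1):
            ○ open, literals {p1=false, p4=false, p6=false}.
      branch 1.2 (add \lnot p6):
        ○ open, literals {p4=false, p6=false}.
  branch 2 (add \lnot p2):
    \lnot ((p1 \land p1) \land p6): β-rule — branch into \lnot (p1 \land p1)  //  \lnot p6.
      branch 2.1 (add \lnot (p1 \land p1)):
        \lnot (p1 \land p1): β-rule — branch into \lnot p1  //  \lnot p1.
          branch 2.1.1 (add \lnot p1):
            ○ open, literals {p1=false, p2=false, p4=false}.
          branch 2.1.2 (add \lnot p1):
            ○ open, literals {p1=false, p2=false, p4=false}.
      branch 2.2 (add \lnot p6):
        ○ open, literals {p2=false, p4=false, p6=false}.
0 branches closed, 6 open.
An open branch gives a countermodel: p1=false, p4=false, p6=false (unmentioned atoms arbitrary); the premises hold there but the conclusion fails.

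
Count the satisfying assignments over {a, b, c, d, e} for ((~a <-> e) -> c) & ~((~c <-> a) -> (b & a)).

Initial set: {(((~a <-> e) -> c) & ~((~c <-> a) -> (b & a)))}.
(((~a <-> e) -> c) & ~((~c <-> a) -> (b & a))): α-rule — add ((~a <-> e) -> c), ~((~c <-> a) -> (b & a)).
~((~c <-> a) -> (b & a)): α-rule — add (~c <-> a), ~(b & a).
((~a <-> e) -> c): β-rule — branch into ~(~a <-> e)  //  c.
  branch 1 (add ~(~a <-> e)):
    (~c <-> a): β-rule — branch into ~c, a  //  ~~c, ~a.
      branch 1.1 (add ~c, a):
        ~(b & a): β-rule — branch into ~b  //  ~a.
          branch 1.1.1 (add ~b):
            ~(~a <-> e): β-rule — branch into ~a, ~e  //  ~~a, e.
              branch 1.1.1.1 (add ~a, ~e):
                × closes — contains both a and ~a.
              branch 1.1.1.2 (add ~~a, e):
                ○ open, literals {a=T, b=F, c=F, e=T}.
          branch 1.1.2 (add ~a):
            × closes — contains both a and ~a.
      branch 1.2 (add ~~c, ~a):
        ~(b & a): β-rule — branch into ~b  //  ~a.
          branch 1.2.1 (add ~b):
            ~(~a <-> e): β-rule — branch into ~a, ~e  //  ~~a, e.
              branch 1.2.1.1 (add ~a, ~e):
                ○ open, literals {a=F, b=F, c=T, e=F}.
              branch 1.2.1.2 (add ~~a, e):
                × closes — contains both a and ~a.
          branch 1.2.2 (add ~a):
            ~(~a <-> e): β-rule — branch into ~a, ~e  //  ~~a, e.
              branch 1.2.2.1 (add ~a, ~e):
                ○ open, literals {a=F, c=T, e=F}.
              branch 1.2.2.2 (add ~~a, e):
                × closes — contains both a and ~a.
  branch 2 (add c):
    (~c <-> a): β-rule — branch into ~c, a  //  ~~c, ~a.
      branch 2.1 (add ~c, a):
        × closes — contains both c and ~c.
      branch 2.2 (add ~~c, ~a):
        ~(b & a): β-rule — branch into ~b  //  ~a.
          branch 2.2.1 (add ~b):
            ○ open, literals {a=F, b=F, c=T}.
          branch 2.2.2 (add ~a):
            ○ open, literals {a=F, c=T}.
5 branches closed, 5 open.
Each open branch fixes some atoms; the unmentioned ones are free. Counting distinct full assignments: branch {a=T, b=F, c=F, e=T} (d) contributes 2 new; branch {a=F, b=F, c=T, e=F} (d) contributes 2 new; branch {a=F, c=T, e=F} (b, d) contributes 2 new; branch {a=F, b=F, c=T} (d, e) contributes 2 new; branch {a=F, c=T} (b, d, e) contributes 2 new. Total: 10.

10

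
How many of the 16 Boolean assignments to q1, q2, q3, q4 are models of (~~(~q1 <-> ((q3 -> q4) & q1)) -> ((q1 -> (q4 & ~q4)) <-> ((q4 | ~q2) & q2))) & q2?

Initial set: {((~~(~q1 <-> ((q3 -> q4) & q1)) -> ((q1 -> (q4 & ~q4)) <-> ((q4 | ~q2) & q2))) & q2)}.
((~~(~q1 <-> ((q3 -> q4) & q1)) -> ((q1 -> (q4 & ~q4)) <-> ((q4 | ~q2) & q2))) & q2): α-rule — add (~~(~q1 <-> ((q3 -> q4) & q1)) -> ((q1 -> (q4 & ~q4)) <-> ((q4 | ~q2) & q2))), q2.
(~~(~q1 <-> ((q3 -> q4) & q1)) -> ((q1 -> (q4 & ~q4)) <-> ((q4 | ~q2) & q2))): β-rule — branch into ~~~(~q1 <-> ((q3 -> q4) & q1))  //  ((q1 -> (q4 & ~q4)) <-> ((q4 | ~q2) & q2)).
  branch 1 (add ~~~(~q1 <-> ((q3 -> q4) & q1))):
    ~~~(~q1 <-> ((q3 -> q4) & q1)): drop double negation, giving ~(~q1 <-> ((q3 -> q4) & q1)).
    ~(~q1 <-> ((q3 -> q4) & q1)): β-rule — branch into ~q1, ~((q3 -> q4) & q1)  //  ~~q1, ((q3 -> q4) & q1).
      branch 1.1 (add ~q1, ~((q3 -> q4) & q1)):
        ~((q3 -> q4) & q1): β-rule — branch into ~(q3 -> q4)  //  ~q1.
          branch 1.1.1 (add ~(q3 -> q4)):
            ~(q3 -> q4): α-rule — add q3, ~q4.
            ○ open, literals {q1=false, q2=true, q3=true, q4=false}.
          branch 1.1.2 (add ~q1):
            ○ open, literals {q1=false, q2=true}.
      branch 1.2 (add ~~q1, ((q3 -> q4) & q1)):
        ((q3 -> q4) & q1): α-rule — add (q3 -> q4), q1.
        (q3 -> q4): β-rule — branch into ~q3  //  q4.
          branch 1.2.1 (add ~q3):
            ○ open, literals {q1=true, q2=true, q3=false}.
          branch 1.2.2 (add q4):
            ○ open, literals {q1=true, q2=true, q4=true}.
  branch 2 (add ((q1 -> (q4 & ~q4)) <-> ((q4 | ~q2) & q2))):
    ((q1 -> (q4 & ~q4)) <-> ((q4 | ~q2) & q2)): β-rule — branch into (q1 -> (q4 & ~q4)), ((q4 | ~q2) & q2)  //  ~(q1 -> (q4 & ~q4)), ~((q4 | ~q2) & q2).
      branch 2.1 (add (q1 -> (q4 & ~q4)), ((q4 | ~q2) & q2)):
        ((q4 | ~q2) & q2): α-rule — add (q4 | ~q2), q2.
        (q1 -> (q4 & ~q4)): β-rule — branch into ~q1  //  (q4 & ~q4).
          branch 2.1.1 (add ~q1):
            (q4 | ~q2): β-rule — branch into q4  //  ~q2.
              branch 2.1.1.1 (add q4):
                ○ open, literals {q1=false, q2=true, q4=true}.
              branch 2.1.1.2 (add ~q2):
                × closes — contains both q2 and ~q2.
          branch 2.1.2 (add (q4 & ~q4)):
            (q4 & ~q4): α-rule — add q4, ~q4.
            × closes — contains both q4 and ~q4.
      branch 2.2 (add ~(q1 -> (q4 & ~q4)), ~((q4 | ~q2) & q2)):
        ~(q1 -> (q4 & ~q4)): α-rule — add q1, ~(q4 & ~q4).
        ~((q4 | ~q2) & q2): β-rule — branch into ~(q4 | ~q2)  //  ~q2.
          branch 2.2.1 (add ~(q4 | ~q2)):
            ~(q4 | ~q2): α-rule — add ~q4, ~~q2.
            ~(q4 & ~q4): β-rule — branch into ~q4  //  ~~q4.
              branch 2.2.1.1 (add ~q4):
                ○ open, literals {q1=true, q2=true, q4=false}.
              branch 2.2.1.2 (add ~~q4):
                × closes — contains both q4 and ~q4.
          branch 2.2.2 (add ~q2):
            × closes — contains both q2 and ~q2.
4 branches closed, 6 open.
Each open branch fixes some atoms; the unmentioned ones are free. Counting distinct full assignments: branch {q1=false, q2=true, q3=true, q4=false} (none free) contributes 1 new; branch {q1=false, q2=true} (q3, q4) contributes 3 new; branch {q1=true, q2=true, q3=false} (q4) contributes 2 new; branch {q1=true, q2=true, q4=true} (q3) contributes 1 new; branch {q1=false, q2=true, q4=true} (q3) contributes 0 new; branch {q1=true, q2=true, q4=false} (q3) contributes 1 new. Total: 8.

8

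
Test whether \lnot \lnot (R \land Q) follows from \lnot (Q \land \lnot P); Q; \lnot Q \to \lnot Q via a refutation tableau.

Initial set: {\lnot (Q \land \lnot P); Q; (\lnot Q \to \lnot Q); \lnot \lnot \lnot (R \land Q)}.
\lnot \lnot \lnot (R \land Q): drop double negation, giving \lnot (R \land Q).
\lnot (Q \land \lnot P): β-rule — branch into \lnot Q  //  \lnot \lnot P.
  branch 1 (add \lnot Q):
    × closes — contains both Q and \lnot Q.
  branch 2 (add \lnot \lnot P):
    (\lnot Q \to \lnot Q): β-rule — branch into \lnot \lnot Q  //  \lnot Q.
      branch 2.1 (add \lnot \lnot Q):
        \lnot (R \land Q): β-rule — branch into \lnot R  //  \lnot Q.
          branch 2.1.1 (add \lnot R):
            ○ open, literals {P=true, Q=true, R=false}.
          branch 2.1.2 (add \lnot Q):
            × closes — contains both Q and \lnot Q.
      branch 2.2 (add \lnot Q):
        × closes — contains both Q and \lnot Q.
3 branches closed, 1 open.
An open branch gives a countermodel: P=true, Q=true, R=false (unmentioned atoms arbitrary); the premises hold there but the conclusion fails.

No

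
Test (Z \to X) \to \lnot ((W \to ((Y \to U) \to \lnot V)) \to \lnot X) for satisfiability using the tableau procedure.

Initial set: {((Z \to X) \to \lnot ((W \to ((Y \to U) \to \lnot V)) \to \lnot X))}.
((Z \to X) \to \lnot ((W \to ((Y \to U) \to \lnot V)) \to \lnot X)): β-rule — branch into \lnot (Z \to X)  //  \lnot ((W \to ((Y \to U) \to \lnot V)) \to \lnot X).
  branch 1 (add \lnot (Z \to X)):
    \lnot (Z \to X): α-rule — add Z, \lnot X.
    ○ open, literals {X=false, Z=true}.
  branch 2 (add \lnot ((W \to ((Y \to U) \to \lnot V)) \to \lnot X)):
    \lnot ((W \to ((Y \to U) \to \lnot V)) \to \lnot X): α-rule — add (W \to ((Y \to U) \to \lnot V)), \lnot \lnot X.
    (W \to ((Y \to U) \to \lnot V)): β-rule — branch into \lnot W  //  ((Y \to U) \to \lnot V).
      branch 2.1 (add \lnot W):
        ○ open, literals {W=false, X=true}.
      branch 2.2 (add ((Y \to U) \to \lnot V)):
        ((Y \to U) \to \lnot V): β-rule — branch into \lnot (Y \to U)  //  \lnot V.
          branch 2.2.1 (add \lnot (Y \to U)):
            \lnot (Y \to U): α-rule — add Y, \lnot U.
            ○ open, literals {U=false, X=true, Y=true}.
          branch 2.2.2 (add \lnot V):
            ○ open, literals {V=false, X=true}.
0 branches closed, 4 open.
An open branch gives a satisfying assignment: X=false, Z=true.

Satisfiable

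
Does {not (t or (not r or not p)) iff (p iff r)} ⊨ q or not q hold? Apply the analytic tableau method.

Initial set: {(not (t or (not r or not p)) iff (p iff r)); not (q or not q)}.
not (q or not q): α-rule — add not q, not not q.
× closes — contains both q and not q.
All 1 branch closes.
Every branch closed, so the premises entail the conclusion.

Yes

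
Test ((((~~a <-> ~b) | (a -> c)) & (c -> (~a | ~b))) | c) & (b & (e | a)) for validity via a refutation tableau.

Assume the negation and expand:
Initial set: {F (((((~~a <-> ~b) | (a -> c)) & (c -> (~a | ~b))) | c) & (b & (e | a)))}.
F (((((~~a <-> ~b) | (a -> c)) & (c -> (~a | ~b))) | c) & (b & (e | a))): β-rule — branch into F ((((~~a <-> ~b) | (a -> c)) & (c -> (~a | ~b))) | c)  //  F (b & (e | a)).
  branch 1 (add F ((((~~a <-> ~b) | (a -> c)) & (c -> (~a | ~b))) | c)):
    F ((((~~a <-> ~b) | (a -> c)) & (c -> (~a | ~b))) | c): α-rule — add F (((~~a <-> ~b) | (a -> c)) & (c -> (~a | ~b))), F c.
    F (((~~a <-> ~b) | (a -> c)) & (c -> (~a | ~b))): β-rule — branch into F ((~~a <-> ~b) | (a -> c))  //  F (c -> (~a | ~b)).
      branch 1.1 (add F ((~~a <-> ~b) | (a -> c))):
        F ((~~a <-> ~b) | (a -> c)): α-rule — add F (~~a <-> ~b), F (a -> c).
        F (a -> c): α-rule — add T a, F c.
        F (~~a <-> ~b): β-rule — branch into T ~~a, F ~b  //  F ~~a, T ~b.
          branch 1.1.1 (add T ~~a, F ~b):
            T ~~a: drop double negation, giving T a.
            ○ open, literals {a=T, b=T, c=F}.
          branch 1.1.2 (add F ~~a, T ~b):
            F ~~a: drop double negation, giving F a.
            × closes — contains both a and ~a.
      branch 1.2 (add F (c -> (~a | ~b))):
        F (c -> (~a | ~b)): α-rule — add T c, F (~a | ~b).
        × closes — contains both c and ~c.
  branch 2 (add F (b & (e | a))):
    F (b & (e | a)): β-rule — branch into F b  //  F (e | a).
      branch 2.1 (add F b):
        ○ open, literals {b=F}.
      branch 2.2 (add F (e | a)):
        F (e | a): α-rule — add F e, F a.
        ○ open, literals {a=F, e=F}.
2 branches closed, 3 open.
An open branch gives a countermodel: a=T, b=T, c=F (unmentioned atoms arbitrary); under it the original formula is false.

Not valid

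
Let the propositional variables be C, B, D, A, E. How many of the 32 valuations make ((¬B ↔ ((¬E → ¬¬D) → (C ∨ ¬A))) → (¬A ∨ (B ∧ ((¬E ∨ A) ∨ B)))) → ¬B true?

Initial set: {(((¬B ↔ ((¬E → ¬¬D) → (C ∨ ¬A))) → (¬A ∨ (B ∧ ((¬E ∨ A) ∨ B)))) → ¬B)}.
(((¬B ↔ ((¬E → ¬¬D) → (C ∨ ¬A))) → (¬A ∨ (B ∧ ((¬E ∨ A) ∨ B)))) → ¬B): β-rule — branch into ¬((¬B ↔ ((¬E → ¬¬D) → (C ∨ ¬A))) → (¬A ∨ (B ∧ ((¬E ∨ A) ∨ B))))  //  ¬B.
  branch 1 (add ¬((¬B ↔ ((¬E → ¬¬D) → (C ∨ ¬A))) → (¬A ∨ (B ∧ ((¬E ∨ A) ∨ B))))):
    ¬((¬B ↔ ((¬E → ¬¬D) → (C ∨ ¬A))) → (¬A ∨ (B ∧ ((¬E ∨ A) ∨ B)))): α-rule — add (¬B ↔ ((¬E → ¬¬D) → (C ∨ ¬A))), ¬(¬A ∨ (B ∧ ((¬E ∨ A) ∨ B))).
    ¬(¬A ∨ (B ∧ ((¬E ∨ A) ∨ B))): α-rule — add ¬¬A, ¬(B ∧ ((¬E ∨ A) ∨ B)).
    (¬B ↔ ((¬E → ¬¬D) → (C ∨ ¬A))): β-rule — branch into ¬B, ((¬E → ¬¬D) → (C ∨ ¬A))  //  ¬¬B, ¬((¬E → ¬¬D) → (C ∨ ¬A)).
      branch 1.1 (add ¬B, ((¬E → ¬¬D) → (C ∨ ¬A))):
        ¬(B ∧ ((¬E ∨ A) ∨ B)): β-rule — branch into ¬B  //  ¬((¬E ∨ A) ∨ B).
          branch 1.1.1 (add ¬B):
            ((¬E → ¬¬D) → (C ∨ ¬A)): β-rule — branch into ¬(¬E → ¬¬D)  //  (C ∨ ¬A).
              branch 1.1.1.1 (add ¬(¬E → ¬¬D)):
                ¬(¬E → ¬¬D): α-rule — add ¬E, ¬¬¬D.
                ¬¬¬D: drop double negation, giving ¬D.
                ○ open, literals {A=T, B=F, D=F, E=F}.
              branch 1.1.1.2 (add (C ∨ ¬A)):
                (C ∨ ¬A): β-rule — branch into C  //  ¬A.
                  branch 1.1.1.2.1 (add C):
                    ○ open, literals {A=T, B=F, C=T}.
                  branch 1.1.1.2.2 (add ¬A):
                    × closes — contains both A and ¬A.
          branch 1.1.2 (add ¬((¬E ∨ A) ∨ B)):
            ¬((¬E ∨ A) ∨ B): α-rule — add ¬(¬E ∨ A), ¬B.
            ¬(¬E ∨ A): α-rule — add ¬¬E, ¬A.
            × closes — contains both A and ¬A.
      branch 1.2 (add ¬¬B, ¬((¬E → ¬¬D) → (C ∨ ¬A))):
        ¬((¬E → ¬¬D) → (C ∨ ¬A)): α-rule — add (¬E → ¬¬D), ¬(C ∨ ¬A).
        ¬(C ∨ ¬A): α-rule — add ¬C, ¬¬A.
        ¬(B ∧ ((¬E ∨ A) ∨ B)): β-rule — branch into ¬B  //  ¬((¬E ∨ A) ∨ B).
          branch 1.2.1 (add ¬B):
            × closes — contains both B and ¬B.
          branch 1.2.2 (add ¬((¬E ∨ A) ∨ B)):
            ¬((¬E ∨ A) ∨ B): α-rule — add ¬(¬E ∨ A), ¬B.
            × closes — contains both B and ¬B.
  branch 2 (add ¬B):
    ○ open, literals {B=F}.
4 branches closed, 3 open.
Each open branch fixes some atoms; the unmentioned ones are free. Counting distinct full assignments: branch {A=T, B=F, D=F, E=F} (C) contributes 2 new; branch {A=T, B=F, C=T} (D, E) contributes 3 new; branch {B=F} (C, D, A, E) contributes 11 new. Total: 16.

16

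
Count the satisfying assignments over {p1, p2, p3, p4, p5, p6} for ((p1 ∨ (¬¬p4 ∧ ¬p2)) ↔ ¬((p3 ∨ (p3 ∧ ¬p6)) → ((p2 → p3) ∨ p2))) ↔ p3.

Initial set: {T (((p1 ∨ (¬¬p4 ∧ ¬p2)) ↔ ¬((p3 ∨ (p3 ∧ ¬p6)) → ((p2 → p3) ∨ p2))) ↔ p3)}.
T (((p1 ∨ (¬¬p4 ∧ ¬p2)) ↔ ¬((p3 ∨ (p3 ∧ ¬p6)) → ((p2 → p3) ∨ p2))) ↔ p3): β-rule — branch into T ((p1 ∨ (¬¬p4 ∧ ¬p2)) ↔ ¬((p3 ∨ (p3 ∧ ¬p6)) → ((p2 → p3) ∨ p2))), T p3  //  F ((p1 ∨ (¬¬p4 ∧ ¬p2)) ↔ ¬((p3 ∨ (p3 ∧ ¬p6)) → ((p2 → p3) ∨ p2))), F p3.
  branch 1 (add T ((p1 ∨ (¬¬p4 ∧ ¬p2)) ↔ ¬((p3 ∨ (p3 ∧ ¬p6)) → ((p2 → p3) ∨ p2))), T p3):
    T ((p1 ∨ (¬¬p4 ∧ ¬p2)) ↔ ¬((p3 ∨ (p3 ∧ ¬p6)) → ((p2 → p3) ∨ p2))): β-rule — branch into T (p1 ∨ (¬¬p4 ∧ ¬p2)), T ¬((p3 ∨ (p3 ∧ ¬p6)) → ((p2 → p3) ∨ p2))  //  F (p1 ∨ (¬¬p4 ∧ ¬p2)), F ¬((p3 ∨ (p3 ∧ ¬p6)) → ((p2 → p3) ∨ p2)).
      branch 1.1 (add T (p1 ∨ (¬¬p4 ∧ ¬p2)), T ¬((p3 ∨ (p3 ∧ ¬p6)) → ((p2 → p3) ∨ p2))):
        T ¬((p3 ∨ (p3 ∧ ¬p6)) → ((p2 → p3) ∨ p2)): α-rule — add T (p3 ∨ (p3 ∧ ¬p6)), F ((p2 → p3) ∨ p2).
        F ((p2 → p3) ∨ p2): α-rule — add F (p2 → p3), F p2.
        F (p2 → p3): α-rule — add T p2, F p3.
        × closes — contains both p2 and ¬p2.
      branch 1.2 (add F (p1 ∨ (¬¬p4 ∧ ¬p2)), F ¬((p3 ∨ (p3 ∧ ¬p6)) → ((p2 → p3) ∨ p2))):
        F (p1 ∨ (¬¬p4 ∧ ¬p2)): α-rule — add F p1, F (¬¬p4 ∧ ¬p2).
        F ¬((p3 ∨ (p3 ∧ ¬p6)) → ((p2 → p3) ∨ p2)): β-rule — branch into F (p3 ∨ (p3 ∧ ¬p6))  //  T ((p2 → p3) ∨ p2).
          branch 1.2.1 (add F (p3 ∨ (p3 ∧ ¬p6))):
            F (p3 ∨ (p3 ∧ ¬p6)): α-rule — add F p3, F (p3 ∧ ¬p6).
            × closes — contains both p3 and ¬p3.
          branch 1.2.2 (add T ((p2 → p3) ∨ p2)):
            F (¬¬p4 ∧ ¬p2): β-rule — branch into F ¬¬p4  //  F ¬p2.
              branch 1.2.2.1 (add F ¬¬p4):
                F ¬¬p4: drop double negation, giving F p4.
                T ((p2 → p3) ∨ p2): β-rule — branch into T (p2 → p3)  //  T p2.
                  branch 1.2.2.1.1 (add T (p2 → p3)):
                    T (p2 → p3): β-rule — branch into F p2  //  T p3.
                      branch 1.2.2.1.1.1 (add F p2):
                        ○ open, literals {p1=0, p2=0, p3=1, p4=0}.
                      branch 1.2.2.1.1.2 (add T p3):
                        ○ open, literals {p1=0, p3=1, p4=0}.
                  branch 1.2.2.1.2 (add T p2):
                    ○ open, literals {p1=0, p2=1, p3=1, p4=0}.
              branch 1.2.2.2 (add F ¬p2):
                T ((p2 → p3) ∨ p2): β-rule — branch into T (p2 → p3)  //  T p2.
                  branch 1.2.2.2.1 (add T (p2 → p3)):
                    T (p2 → p3): β-rule — branch into F p2  //  T p3.
                      branch 1.2.2.2.1.1 (add F p2):
                        × closes — contains both p2 and ¬p2.
                      branch 1.2.2.2.1.2 (add T p3):
                        ○ open, literals {p1=0, p2=1, p3=1}.
                  branch 1.2.2.2.2 (add T p2):
                    ○ open, literals {p1=0, p2=1, p3=1}.
  branch 2 (add F ((p1 ∨ (¬¬p4 ∧ ¬p2)) ↔ ¬((p3 ∨ (p3 ∧ ¬p6)) → ((p2 → p3) ∨ p2))), F p3):
    F ((p1 ∨ (¬¬p4 ∧ ¬p2)) ↔ ¬((p3 ∨ (p3 ∧ ¬p6)) → ((p2 → p3) ∨ p2))): β-rule — branch into T (p1 ∨ (¬¬p4 ∧ ¬p2)), F ¬((p3 ∨ (p3 ∧ ¬p6)) → ((p2 → p3) ∨ p2))  //  F (p1 ∨ (¬¬p4 ∧ ¬p2)), T ¬((p3 ∨ (p3 ∧ ¬p6)) → ((p2 → p3) ∨ p2)).
      branch 2.1 (add T (p1 ∨ (¬¬p4 ∧ ¬p2)), F ¬((p3 ∨ (p3 ∧ ¬p6)) → ((p2 → p3) ∨ p2))):
        T (p1 ∨ (¬¬p4 ∧ ¬p2)): β-rule — branch into T p1  //  T (¬¬p4 ∧ ¬p2).
          branch 2.1.1 (add T p1):
            F ¬((p3 ∨ (p3 ∧ ¬p6)) → ((p2 → p3) ∨ p2)): β-rule — branch into F (p3 ∨ (p3 ∧ ¬p6))  //  T ((p2 → p3) ∨ p2).
              branch 2.1.1.1 (add F (p3 ∨ (p3 ∧ ¬p6))):
                F (p3 ∨ (p3 ∧ ¬p6)): α-rule — add F p3, F (p3 ∧ ¬p6).
                F (p3 ∧ ¬p6): β-rule — branch into F p3  //  F ¬p6.
                  branch 2.1.1.1.1 (add F p3):
                    ○ open, literals {p1=1, p3=0}.
                  branch 2.1.1.1.2 (add F ¬p6):
                    ○ open, literals {p1=1, p3=0, p6=1}.
              branch 2.1.1.2 (add T ((p2 → p3) ∨ p2)):
                T ((p2 → p3) ∨ p2): β-rule — branch into T (p2 → p3)  //  T p2.
                  branch 2.1.1.2.1 (add T (p2 → p3)):
                    T (p2 → p3): β-rule — branch into F p2  //  T p3.
                      branch 2.1.1.2.1.1 (add F p2):
                        ○ open, literals {p1=1, p2=0, p3=0}.
                      branch 2.1.1.2.1.2 (add T p3):
                        × closes — contains both p3 and ¬p3.
                  branch 2.1.1.2.2 (add T p2):
                    ○ open, literals {p1=1, p2=1, p3=0}.
          branch 2.1.2 (add T (¬¬p4 ∧ ¬p2)):
            T (¬¬p4 ∧ ¬p2): α-rule — add T ¬¬p4, T ¬p2.
            T ¬¬p4: drop double negation, giving T p4.
            F ¬((p3 ∨ (p3 ∧ ¬p6)) → ((p2 → p3) ∨ p2)): β-rule — branch into F (p3 ∨ (p3 ∧ ¬p6))  //  T ((p2 → p3) ∨ p2).
              branch 2.1.2.1 (add F (p3 ∨ (p3 ∧ ¬p6))):
                F (p3 ∨ (p3 ∧ ¬p6)): α-rule — add F p3, F (p3 ∧ ¬p6).
                F (p3 ∧ ¬p6): β-rule — branch into F p3  //  F ¬p6.
                  branch 2.1.2.1.1 (add F p3):
                    ○ open, literals {p2=0, p3=0, p4=1}.
                  branch 2.1.2.1.2 (add F ¬p6):
                    ○ open, literals {p2=0, p3=0, p4=1, p6=1}.
              branch 2.1.2.2 (add T ((p2 → p3) ∨ p2)):
                T ((p2 → p3) ∨ p2): β-rule — branch into T (p2 → p3)  //  T p2.
                  branch 2.1.2.2.1 (add T (p2 → p3)):
                    T (p2 → p3): β-rule — branch into F p2  //  T p3.
                      branch 2.1.2.2.1.1 (add F p2):
                        ○ open, literals {p2=0, p3=0, p4=1}.
                      branch 2.1.2.2.1.2 (add T p3):
                        × closes — contains both p3 and ¬p3.
                  branch 2.1.2.2.2 (add T p2):
                    × closes — contains both p2 and ¬p2.
      branch 2.2 (add F (p1 ∨ (¬¬p4 ∧ ¬p2)), T ¬((p3 ∨ (p3 ∧ ¬p6)) → ((p2 → p3) ∨ p2))):
        F (p1 ∨ (¬¬p4 ∧ ¬p2)): α-rule — add F p1, F (¬¬p4 ∧ ¬p2).
        T ¬((p3 ∨ (p3 ∧ ¬p6)) → ((p2 → p3) ∨ p2)): α-rule — add T (p3 ∨ (p3 ∧ ¬p6)), F ((p2 → p3) ∨ p2).
        F ((p2 → p3) ∨ p2): α-rule — add F (p2 → p3), F p2.
        F (p2 → p3): α-rule — add T p2, F p3.
        × closes — contains both p2 and ¬p2.
7 branches closed, 12 open.
Each open branch fixes some atoms; the unmentioned ones are free. Counting distinct full assignments: branch {p1=0, p2=0, p3=1, p4=0} (p5, p6) contributes 4 new; branch {p1=0, p3=1, p4=0} (p2, p5, p6) contributes 4 new; branch {p1=0, p2=1, p3=1, p4=0} (p5, p6) contributes 0 new; branch {p1=0, p2=1, p3=1} (p4, p5, p6) contributes 4 new; branch {p1=0, p2=1, p3=1} (p4, p5, p6) contributes 0 new; branch {p1=1, p3=0} (p2, p4, p5, p6) contributes 16 new; branch {p1=1, p3=0, p6=1} (p2, p4, p5) contributes 0 new; branch {p1=1, p2=0, p3=0} (p4, p5, p6) contributes 0 new; branch {p1=1, p2=1, p3=0} (p4, p5, p6) contributes 0 new; branch {p2=0, p3=0, p4=1} (p1, p5, p6) contributes 4 new; branch {p2=0, p3=0, p4=1, p6=1} (p1, p5) contributes 0 new; branch {p2=0, p3=0, p4=1} (p1, p5, p6) contributes 0 new. Total: 32.

32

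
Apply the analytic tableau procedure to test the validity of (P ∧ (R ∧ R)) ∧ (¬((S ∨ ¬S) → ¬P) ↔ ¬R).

Not valid

Assume the negation and expand:
Initial set: {¬((P ∧ (R ∧ R)) ∧ (¬((S ∨ ¬S) → ¬P) ↔ ¬R))}.
¬((P ∧ (R ∧ R)) ∧ (¬((S ∨ ¬S) → ¬P) ↔ ¬R)): β-rule — branch into ¬(P ∧ (R ∧ R))  //  ¬(¬((S ∨ ¬S) → ¬P) ↔ ¬R).
  branch 1 (add ¬(P ∧ (R ∧ R))):
    ¬(P ∧ (R ∧ R)): β-rule — branch into ¬P  //  ¬(R ∧ R).
      branch 1.1 (add ¬P):
        ○ open, literals {P=F}.
      branch 1.2 (add ¬(R ∧ R)):
        ¬(R ∧ R): β-rule — branch into ¬R  //  ¬R.
          branch 1.2.1 (add ¬R):
            ○ open, literals {R=F}.
          branch 1.2.2 (add ¬R):
            ○ open, literals {R=F}.
  branch 2 (add ¬(¬((S ∨ ¬S) → ¬P) ↔ ¬R)):
    ¬(¬((S ∨ ¬S) → ¬P) ↔ ¬R): β-rule — branch into ¬((S ∨ ¬S) → ¬P), ¬¬R  //  ¬¬((S ∨ ¬S) → ¬P), ¬R.
      branch 2.1 (add ¬((S ∨ ¬S) → ¬P), ¬¬R):
        ¬((S ∨ ¬S) → ¬P): α-rule — add (S ∨ ¬S), ¬¬P.
        (S ∨ ¬S): β-rule — branch into S  //  ¬S.
          branch 2.1.1 (add S):
            ○ open, literals {P=T, R=T, S=T}.
          branch 2.1.2 (add ¬S):
            ○ open, literals {P=T, R=T, S=F}.
      branch 2.2 (add ¬¬((S ∨ ¬S) → ¬P), ¬R):
        ¬¬((S ∨ ¬S) → ¬P): β-rule — branch into ¬(S ∨ ¬S)  //  ¬P.
          branch 2.2.1 (add ¬(S ∨ ¬S)):
            ¬(S ∨ ¬S): α-rule — add ¬S, ¬¬S.
            × closes — contains both S and ¬S.
          branch 2.2.2 (add ¬P):
            ○ open, literals {P=F, R=F}.
1 branch closed, 6 open.
An open branch gives a countermodel: P=F (unmentioned atoms arbitrary); under it the original formula is false.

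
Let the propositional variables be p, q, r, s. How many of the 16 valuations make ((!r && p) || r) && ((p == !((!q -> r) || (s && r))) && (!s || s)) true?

6

Initial set: {(((!r && p) || r) && ((p == !((!q -> r) || (s && r))) && (!s || s)))}.
(((!r && p) || r) && ((p == !((!q -> r) || (s && r))) && (!s || s))): α-rule — add ((!r && p) || r), ((p == !((!q -> r) || (s && r))) && (!s || s)).
((p == !((!q -> r) || (s && r))) && (!s || s)): α-rule — add (p == !((!q -> r) || (s && r))), (!s || s).
((!r && p) || r): β-rule — branch into (!r && p)  //  r.
  branch 1 (add (!r && p)):
    (!r && p): α-rule — add !r, p.
    (p == !((!q -> r) || (s && r))): β-rule — branch into p, !((!q -> r) || (s && r))  //  !p, !!((!q -> r) || (s && r)).
      branch 1.1 (add p, !((!q -> r) || (s && r))):
        !((!q -> r) || (s && r)): α-rule — add !(!q -> r), !(s && r).
        !(!q -> r): α-rule — add !q, !r.
        (!s || s): β-rule — branch into !s  //  s.
          branch 1.1.1 (add !s):
            !(s && r): β-rule — branch into !s  //  !r.
              branch 1.1.1.1 (add !s):
                ○ open, literals {p=T, q=F, r=F, s=F}.
              branch 1.1.1.2 (add !r):
                ○ open, literals {p=T, q=F, r=F, s=F}.
          branch 1.1.2 (add s):
            !(s && r): β-rule — branch into !s  //  !r.
              branch 1.1.2.1 (add !s):
                × closes — contains both s and !s.
              branch 1.1.2.2 (add !r):
                ○ open, literals {p=T, q=F, r=F, s=T}.
      branch 1.2 (add !p, !!((!q -> r) || (s && r))):
        × closes — contains both p and !p.
  branch 2 (add r):
    (p == !((!q -> r) || (s && r))): β-rule — branch into p, !((!q -> r) || (s && r))  //  !p, !!((!q -> r) || (s && r)).
      branch 2.1 (add p, !((!q -> r) || (s && r))):
        !((!q -> r) || (s && r)): α-rule — add !(!q -> r), !(s && r).
        !(!q -> r): α-rule — add !q, !r.
        × closes — contains both r and !r.
      branch 2.2 (add !p, !!((!q -> r) || (s && r))):
        (!s || s): β-rule — branch into !s  //  s.
          branch 2.2.1 (add !s):
            !!((!q -> r) || (s && r)): β-rule — branch into (!q -> r)  //  (s && r).
              branch 2.2.1.1 (add (!q -> r)):
                (!q -> r): β-rule — branch into !!q  //  r.
                  branch 2.2.1.1.1 (add !!q):
                    ○ open, literals {p=F, q=T, r=T, s=F}.
                  branch 2.2.1.1.2 (add r):
                    ○ open, literals {p=F, r=T, s=F}.
              branch 2.2.1.2 (add (s && r)):
                (s && r): α-rule — add s, r.
                × closes — contains both s and !s.
          branch 2.2.2 (add s):
            !!((!q -> r) || (s && r)): β-rule — branch into (!q -> r)  //  (s && r).
              branch 2.2.2.1 (add (!q -> r)):
                (!q -> r): β-rule — branch into !!q  //  r.
                  branch 2.2.2.1.1 (add !!q):
                    ○ open, literals {p=F, q=T, r=T, s=T}.
                  branch 2.2.2.1.2 (add r):
                    ○ open, literals {p=F, r=T, s=T}.
              branch 2.2.2.2 (add (s && r)):
                (s && r): α-rule — add s, r.
                ○ open, literals {p=F, r=T, s=T}.
4 branches closed, 8 open.
Each open branch fixes some atoms; the unmentioned ones are free. Counting distinct full assignments: branch {p=T, q=F, r=F, s=F} (none free) contributes 1 new; branch {p=T, q=F, r=F, s=F} (none free) contributes 0 new; branch {p=T, q=F, r=F, s=T} (none free) contributes 1 new; branch {p=F, q=T, r=T, s=F} (none free) contributes 1 new; branch {p=F, r=T, s=F} (q) contributes 1 new; branch {p=F, q=T, r=T, s=T} (none free) contributes 1 new; branch {p=F, r=T, s=T} (q) contributes 1 new; branch {p=F, r=T, s=T} (q) contributes 0 new. Total: 6.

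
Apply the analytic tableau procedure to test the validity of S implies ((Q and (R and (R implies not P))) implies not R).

Assume the negation and expand:
Initial set: {F (S implies ((Q and (R and (R implies not P))) implies not R))}.
F (S implies ((Q and (R and (R implies not P))) implies not R)): α-rule — add T S, F ((Q and (R and (R implies not P))) implies not R).
F ((Q and (R and (R implies not P))) implies not R): α-rule — add T (Q and (R and (R implies not P))), F not R.
T (Q and (R and (R implies not P))): α-rule — add T Q, T (R and (R implies not P)).
T (R and (R implies not P)): α-rule — add T R, T (R implies not P).
T (R implies not P): β-rule — branch into F R  //  T not P.
  branch 1 (add F R):
    × closes — contains both R and not R.
  branch 2 (add T not P):
    ○ open, literals {P=false, Q=true, R=true, S=true}.
1 branch closed, 1 open.
An open branch gives a countermodel: P=false, Q=true, R=true, S=true (unmentioned atoms arbitrary); under it the original formula is false.

Not valid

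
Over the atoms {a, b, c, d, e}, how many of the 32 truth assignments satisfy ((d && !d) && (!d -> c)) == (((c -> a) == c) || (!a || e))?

4

Initial set: {T (((d && !d) && (!d -> c)) == (((c -> a) == c) || (!a || e)))}.
T (((d && !d) && (!d -> c)) == (((c -> a) == c) || (!a || e))): β-rule — branch into T ((d && !d) && (!d -> c)), T (((c -> a) == c) || (!a || e))  //  F ((d && !d) && (!d -> c)), F (((c -> a) == c) || (!a || e)).
  branch 1 (add T ((d && !d) && (!d -> c)), T (((c -> a) == c) || (!a || e))):
    T ((d && !d) && (!d -> c)): α-rule — add T (d && !d), T (!d -> c).
    T (d && !d): α-rule — add T d, T !d.
    × closes — contains both d and !d.
  branch 2 (add F ((d && !d) && (!d -> c)), F (((c -> a) == c) || (!a || e))):
    F (((c -> a) == c) || (!a || e)): α-rule — add F ((c -> a) == c), F (!a || e).
    F (!a || e): α-rule — add F !a, F e.
    F ((d && !d) && (!d -> c)): β-rule — branch into F (d && !d)  //  F (!d -> c).
      branch 2.1 (add F (d && !d)):
        F ((c -> a) == c): β-rule — branch into T (c -> a), F c  //  F (c -> a), T c.
          branch 2.1.1 (add T (c -> a), F c):
            F (d && !d): β-rule — branch into F d  //  F !d.
              branch 2.1.1.1 (add F d):
                T (c -> a): β-rule — branch into F c  //  T a.
                  branch 2.1.1.1.1 (add F c):
                    ○ open, literals {a=true, c=false, d=false, e=false}.
                  branch 2.1.1.1.2 (add T a):
                    ○ open, literals {a=true, c=false, d=false, e=false}.
              branch 2.1.1.2 (add F !d):
                T (c -> a): β-rule — branch into F c  //  T a.
                  branch 2.1.1.2.1 (add F c):
                    ○ open, literals {a=true, c=false, d=true, e=false}.
                  branch 2.1.1.2.2 (add T a):
                    ○ open, literals {a=true, c=false, d=true, e=false}.
          branch 2.1.2 (add F (c -> a), T c):
            F (c -> a): α-rule — add T c, F a.
            × closes — contains both a and !a.
      branch 2.2 (add F (!d -> c)):
        F (!d -> c): α-rule — add T !d, F c.
        F ((c -> a) == c): β-rule — branch into T (c -> a), F c  //  F (c -> a), T c.
          branch 2.2.1 (add T (c -> a), F c):
            T (c -> a): β-rule — branch into F c  //  T a.
              branch 2.2.1.1 (add F c):
                ○ open, literals {a=true, c=false, d=false, e=false}.
              branch 2.2.1.2 (add T a):
                ○ open, literals {a=true, c=false, d=false, e=false}.
          branch 2.2.2 (add F (c -> a), T c):
            × closes — contains both c and !c.
3 branches closed, 6 open.
Each open branch fixes some atoms; the unmentioned ones are free. Counting distinct full assignments: branch {a=true, c=false, d=false, e=false} (b) contributes 2 new; branch {a=true, c=false, d=false, e=false} (b) contributes 0 new; branch {a=true, c=false, d=true, e=false} (b) contributes 2 new; branch {a=true, c=false, d=true, e=false} (b) contributes 0 new; branch {a=true, c=false, d=false, e=false} (b) contributes 0 new; branch {a=true, c=false, d=false, e=false} (b) contributes 0 new. Total: 4.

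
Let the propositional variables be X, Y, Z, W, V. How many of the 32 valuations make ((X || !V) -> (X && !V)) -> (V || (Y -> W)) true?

30

Initial set: {(((X || !V) -> (X && !V)) -> (V || (Y -> W)))}.
(((X || !V) -> (X && !V)) -> (V || (Y -> W))): β-rule — branch into !((X || !V) -> (X && !V))  //  (V || (Y -> W)).
  branch 1 (add !((X || !V) -> (X && !V))):
    !((X || !V) -> (X && !V)): α-rule — add (X || !V), !(X && !V).
    (X || !V): β-rule — branch into X  //  !V.
      branch 1.1 (add X):
        !(X && !V): β-rule — branch into !X  //  !!V.
          branch 1.1.1 (add !X):
            × closes — contains both X and !X.
          branch 1.1.2 (add !!V):
            ○ open, literals {V=true, X=true}.
      branch 1.2 (add !V):
        !(X && !V): β-rule — branch into !X  //  !!V.
          branch 1.2.1 (add !X):
            ○ open, literals {V=false, X=false}.
          branch 1.2.2 (add !!V):
            × closes — contains both V and !V.
  branch 2 (add (V || (Y -> W))):
    (V || (Y -> W)): β-rule — branch into V  //  (Y -> W).
      branch 2.1 (add V):
        ○ open, literals {V=true}.
      branch 2.2 (add (Y -> W)):
        (Y -> W): β-rule — branch into !Y  //  W.
          branch 2.2.1 (add !Y):
            ○ open, literals {Y=false}.
          branch 2.2.2 (add W):
            ○ open, literals {W=true}.
2 branches closed, 5 open.
Each open branch fixes some atoms; the unmentioned ones are free. Counting distinct full assignments: branch {V=true, X=true} (Y, Z, W) contributes 8 new; branch {V=false, X=false} (Y, Z, W) contributes 8 new; branch {V=true} (X, Y, Z, W) contributes 8 new; branch {Y=false} (X, Z, W, V) contributes 4 new; branch {W=true} (X, Y, Z, V) contributes 2 new. Total: 30.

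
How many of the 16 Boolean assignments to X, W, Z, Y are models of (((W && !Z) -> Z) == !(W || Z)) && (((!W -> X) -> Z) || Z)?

Initial set: {((((W && !Z) -> Z) == !(W || Z)) && (((!W -> X) -> Z) || Z))}.
((((W && !Z) -> Z) == !(W || Z)) && (((!W -> X) -> Z) || Z)): α-rule — add (((W && !Z) -> Z) == !(W || Z)), (((!W -> X) -> Z) || Z).
(((W && !Z) -> Z) == !(W || Z)): β-rule — branch into ((W && !Z) -> Z), !(W || Z)  //  !((W && !Z) -> Z), !!(W || Z).
  branch 1 (add ((W && !Z) -> Z), !(W || Z)):
    !(W || Z): α-rule — add !W, !Z.
    (((!W -> X) -> Z) || Z): β-rule — branch into ((!W -> X) -> Z)  //  Z.
      branch 1.1 (add ((!W -> X) -> Z)):
        ((W && !Z) -> Z): β-rule — branch into !(W && !Z)  //  Z.
          branch 1.1.1 (add !(W && !Z)):
            ((!W -> X) -> Z): β-rule — branch into !(!W -> X)  //  Z.
              branch 1.1.1.1 (add !(!W -> X)):
                !(!W -> X): α-rule — add !W, !X.
                !(W && !Z): β-rule — branch into !W  //  !!Z.
                  branch 1.1.1.1.1 (add !W):
                    ○ open, literals {W=F, X=F, Z=F}.
                  branch 1.1.1.1.2 (add !!Z):
                    × closes — contains both Z and !Z.
              branch 1.1.1.2 (add Z):
                × closes — contains both Z and !Z.
          branch 1.1.2 (add Z):
            × closes — contains both Z and !Z.
      branch 1.2 (add Z):
        × closes — contains both Z and !Z.
  branch 2 (add !((W && !Z) -> Z), !!(W || Z)):
    !((W && !Z) -> Z): α-rule — add (W && !Z), !Z.
    (W && !Z): α-rule — add W, !Z.
    (((!W -> X) -> Z) || Z): β-rule — branch into ((!W -> X) -> Z)  //  Z.
      branch 2.1 (add ((!W -> X) -> Z)):
        !!(W || Z): β-rule — branch into W  //  Z.
          branch 2.1.1 (add W):
            ((!W -> X) -> Z): β-rule — branch into !(!W -> X)  //  Z.
              branch 2.1.1.1 (add !(!W -> X)):
                !(!W -> X): α-rule — add !W, !X.
                × closes — contains both W and !W.
              branch 2.1.1.2 (add Z):
                × closes — contains both Z and !Z.
          branch 2.1.2 (add Z):
            × closes — contains both Z and !Z.
      branch 2.2 (add Z):
        × closes — contains both Z and !Z.
8 branches closed, 1 open.
Each open branch fixes some atoms; the unmentioned ones are free. Counting distinct full assignments: branch {W=F, X=F, Z=F} (Y) contributes 2 new. Total: 2.

2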